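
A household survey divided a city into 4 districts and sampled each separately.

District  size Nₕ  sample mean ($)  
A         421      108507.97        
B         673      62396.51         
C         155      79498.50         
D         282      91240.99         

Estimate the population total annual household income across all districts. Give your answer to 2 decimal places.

A: 421·108507.97 = 45681855.37
B: 673·62396.51 = 41992851.23
C: 155·79498.50 = 12322267.5
D: 282·91240.99 = 25729959.18
τ̂ = Σ Nₕx̄ₕ = 125726933.28.

125726933.28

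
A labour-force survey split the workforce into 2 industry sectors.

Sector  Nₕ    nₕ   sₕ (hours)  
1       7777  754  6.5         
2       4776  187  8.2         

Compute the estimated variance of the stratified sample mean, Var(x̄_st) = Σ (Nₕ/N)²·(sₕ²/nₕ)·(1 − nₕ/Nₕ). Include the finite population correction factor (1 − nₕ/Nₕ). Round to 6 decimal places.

N = 12553; Wₕ = Nₕ/N.
sector 1: (7777/12553)²·6.5²/754·(1 − 754/7777) = 0.019422050
sector 2: (4776/12553)²·8.2²/187·(1 − 187/4776) = 0.050011907
Sum = 0.069433958 → 0.069434.

0.069434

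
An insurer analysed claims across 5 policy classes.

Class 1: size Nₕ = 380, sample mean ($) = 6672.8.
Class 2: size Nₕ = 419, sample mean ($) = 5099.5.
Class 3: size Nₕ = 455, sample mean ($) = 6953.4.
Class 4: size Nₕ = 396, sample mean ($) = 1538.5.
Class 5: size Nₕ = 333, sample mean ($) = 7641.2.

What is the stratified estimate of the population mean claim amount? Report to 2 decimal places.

x̄_st = (Σ Nₕx̄ₕ) / (Σ Nₕ) = (380·6672.8 + 419·5099.5 + 455·6953.4 + 396·1538.5 + 333·7641.2) / 1983
= 10989917.1 / 1983 = 5542.0661... → 5542.07.

5542.07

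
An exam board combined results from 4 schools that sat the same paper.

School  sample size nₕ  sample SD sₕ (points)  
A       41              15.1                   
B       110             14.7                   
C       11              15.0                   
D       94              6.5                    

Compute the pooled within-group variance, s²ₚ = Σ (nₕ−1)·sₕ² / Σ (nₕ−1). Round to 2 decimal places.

154.18

Degrees of freedom: 40 + 109 + 10 + 93 = 252.
Σ(nₕ−1)sₕ² = 40·228.01 + 109·216.09 + 10·225 + 93·42.25 = 38853.46.
s²ₚ = 38853.46 / 252 = 154.1804... → 154.18.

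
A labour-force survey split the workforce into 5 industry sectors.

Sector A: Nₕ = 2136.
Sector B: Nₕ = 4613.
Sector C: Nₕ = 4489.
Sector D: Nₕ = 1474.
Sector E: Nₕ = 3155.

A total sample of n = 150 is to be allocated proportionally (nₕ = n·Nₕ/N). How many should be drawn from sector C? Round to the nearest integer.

42

Share of sector C = 4489/15867 = 0.28291.
Allocate 150 × 0.28291 = 42.437... → 42.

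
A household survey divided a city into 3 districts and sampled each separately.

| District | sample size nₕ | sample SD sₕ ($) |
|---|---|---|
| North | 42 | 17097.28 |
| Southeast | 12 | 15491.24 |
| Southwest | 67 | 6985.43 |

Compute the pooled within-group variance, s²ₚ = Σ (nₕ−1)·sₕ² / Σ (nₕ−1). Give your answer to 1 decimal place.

151231452.0

North: (42−1)·17097.28² = 41·292316983.3984 = 11984996319.3344
Southeast: (12−1)·15491.24² = 11·239978516.7376 = 2639763684.1136
Southwest: (67−1)·6985.43² = 66·48796232.2849 = 3220551330.8034
Numerator = 17845311334.2514; denominator = Σ(nₕ−1) = 118.
s²ₚ = 17845311334.2514/118 = 151231451.985... → 151231452.0.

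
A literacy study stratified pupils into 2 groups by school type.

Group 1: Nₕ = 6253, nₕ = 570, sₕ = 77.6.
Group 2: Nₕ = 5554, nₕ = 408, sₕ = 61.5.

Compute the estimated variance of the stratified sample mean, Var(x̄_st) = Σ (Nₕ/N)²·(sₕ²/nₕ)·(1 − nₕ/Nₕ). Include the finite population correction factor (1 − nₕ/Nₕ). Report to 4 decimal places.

N = 11807; Wₕ = Nₕ/N.
group 1: (6253/11807)²·77.6²/570·(1 − 570/6253) = 2.6929950
group 2: (5554/11807)²·61.5²/408·(1 − 408/5554) = 1.9005819
Sum = 4.5935769 → 4.5936.

4.5936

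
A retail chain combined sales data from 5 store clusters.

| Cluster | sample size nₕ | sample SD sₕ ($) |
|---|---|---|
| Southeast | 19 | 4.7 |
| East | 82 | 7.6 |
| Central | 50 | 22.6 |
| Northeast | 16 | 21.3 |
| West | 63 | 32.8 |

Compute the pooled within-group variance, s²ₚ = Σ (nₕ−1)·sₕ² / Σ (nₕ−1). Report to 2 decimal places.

Southeast: (19−1)·4.7² = 18·22.09 = 397.62
East: (82−1)·7.6² = 81·57.76 = 4678.56
Central: (50−1)·22.6² = 49·510.76 = 25027.24
Northeast: (16−1)·21.3² = 15·453.69 = 6805.35
West: (63−1)·32.8² = 62·1075.84 = 66702.08
Numerator = 103610.85; denominator = Σ(nₕ−1) = 225.
s²ₚ = 103610.85/225 = 460.4927... → 460.49.

460.49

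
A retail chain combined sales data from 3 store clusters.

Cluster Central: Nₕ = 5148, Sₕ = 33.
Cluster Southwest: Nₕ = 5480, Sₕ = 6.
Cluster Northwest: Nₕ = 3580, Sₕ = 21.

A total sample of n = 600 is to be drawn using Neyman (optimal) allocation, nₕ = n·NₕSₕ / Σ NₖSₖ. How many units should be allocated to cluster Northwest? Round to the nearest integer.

Central: NₕSₕ = 5148·33 = 169884
Southwest: NₕSₕ = 5480·6 = 32880
Northwest: NₕSₕ = 3580·21 = 75180
Σ NₕSₕ = 277944.
n_Northwest = 600·75180/277944 = 162.292... → 162.

162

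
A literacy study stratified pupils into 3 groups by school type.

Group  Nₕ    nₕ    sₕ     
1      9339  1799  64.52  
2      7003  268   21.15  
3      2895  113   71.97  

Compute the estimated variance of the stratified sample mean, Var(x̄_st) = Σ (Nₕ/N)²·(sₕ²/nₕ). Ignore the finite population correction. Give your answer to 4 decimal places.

N = 19237; Wₕ = Nₕ/N.
group 1: (9339/19237)²·64.52²/1799 = 0.5453604
group 2: (7003/19237)²·21.15²/268 = 0.2211971
group 3: (2895/19237)²·71.97²/113 = 1.0381187
Sum = 1.8046762 → 1.8047.

1.8047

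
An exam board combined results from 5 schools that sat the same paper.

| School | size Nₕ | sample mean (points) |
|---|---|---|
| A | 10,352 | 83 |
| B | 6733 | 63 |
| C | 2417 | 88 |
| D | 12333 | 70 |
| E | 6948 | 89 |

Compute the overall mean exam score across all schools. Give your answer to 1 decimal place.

76.8

N = 10352 + 6733 + 2417 + 12333 + 6948 = 38783.
Weight each subgroup mean by Nₕ/N and sum.
Σ Nₕx̄ₕ = 10352·83 + 6733·63 + 2417·88 + 12333·70 + 6948·89 = 859216 + 424179 + 212696 + 863310 + 618372 = 2977773.
Divide by N: 2977773 / 38783 = 76.780... → 76.8.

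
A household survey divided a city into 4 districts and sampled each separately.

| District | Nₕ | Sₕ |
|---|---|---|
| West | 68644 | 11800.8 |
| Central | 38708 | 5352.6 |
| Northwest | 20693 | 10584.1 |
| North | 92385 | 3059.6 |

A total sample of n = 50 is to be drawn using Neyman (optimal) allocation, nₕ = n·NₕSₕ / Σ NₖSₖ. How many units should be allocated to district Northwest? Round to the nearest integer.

West: NₕSₕ = 68644·11800.8 = 810054115.2
Central: NₕSₕ = 38708·5352.6 = 207188440.8
Northwest: NₕSₕ = 20693·10584.1 = 219016781.3
North: NₕSₕ = 92385·3059.6 = 282661146
Σ NₕSₕ = 1518920483.3.
n_Northwest = 50·219016781.3/1518920483.3 = 7.210... → 7.

7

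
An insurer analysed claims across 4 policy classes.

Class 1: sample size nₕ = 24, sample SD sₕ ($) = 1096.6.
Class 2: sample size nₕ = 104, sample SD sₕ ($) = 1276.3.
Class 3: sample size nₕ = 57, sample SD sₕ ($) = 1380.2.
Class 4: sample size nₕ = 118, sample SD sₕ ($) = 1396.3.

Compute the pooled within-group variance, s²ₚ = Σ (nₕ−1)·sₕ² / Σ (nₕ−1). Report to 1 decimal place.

1773331.2

1: (24−1)·1096.6² = 23·1202531.56 = 27658225.88
2: (104−1)·1276.3² = 103·1628941.69 = 167780994.07
3: (57−1)·1380.2² = 56·1904952.04 = 106677314.24
4: (118−1)·1396.3² = 117·1949653.69 = 228109481.73
Numerator = 530226015.92; denominator = Σ(nₕ−1) = 299.
s²ₚ = 530226015.92/299 = 1773331.157... → 1773331.2.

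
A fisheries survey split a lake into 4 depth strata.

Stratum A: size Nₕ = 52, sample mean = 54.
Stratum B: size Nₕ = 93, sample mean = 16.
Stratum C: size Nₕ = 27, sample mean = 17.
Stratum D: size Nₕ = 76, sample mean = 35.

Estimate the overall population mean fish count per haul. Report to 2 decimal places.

29.90

N = 52 + 93 + 27 + 76 = 248.
Weight each subgroup mean by Nₕ/N and sum.
Σ Nₕx̄ₕ = 52·54 + 93·16 + 27·17 + 76·35 = 2808 + 1488 + 459 + 2660 = 7415.
Divide by N: 7415 / 248 = 29.8992... → 29.90.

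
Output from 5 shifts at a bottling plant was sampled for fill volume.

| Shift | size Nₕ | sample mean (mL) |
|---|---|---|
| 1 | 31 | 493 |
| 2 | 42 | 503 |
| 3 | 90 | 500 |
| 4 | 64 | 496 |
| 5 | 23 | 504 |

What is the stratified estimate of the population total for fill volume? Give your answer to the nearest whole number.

Estimate total by summing Nₕ·x̄ₕ over strata.
31·493 + 42·503 + 90·500 + 64·496 + 23·504 = 15283 + 21126 + 45000 + 31744 + 11592 = 124745.

124745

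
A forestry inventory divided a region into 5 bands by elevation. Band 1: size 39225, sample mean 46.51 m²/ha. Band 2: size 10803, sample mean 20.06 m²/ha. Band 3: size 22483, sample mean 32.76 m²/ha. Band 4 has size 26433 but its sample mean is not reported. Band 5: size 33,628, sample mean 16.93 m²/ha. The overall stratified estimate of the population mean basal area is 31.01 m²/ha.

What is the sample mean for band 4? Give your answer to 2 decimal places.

28.91

N = 39225 + 10803 + 22483 + 26433 + 33628 = 132572.
Overall total = μ·N = 31.01·132572 = 4111057.72.
Subtract the known strata: 39225·46.51 + 10803·20.06 + 22483·32.76 + 33628·16.93 = 3346928.05.
Remaining total for band 4: 4111057.72 − 3346928.05 = 764129.67.
Divide by its size: 764129.67 / 26433 = 28.9082... → 28.91.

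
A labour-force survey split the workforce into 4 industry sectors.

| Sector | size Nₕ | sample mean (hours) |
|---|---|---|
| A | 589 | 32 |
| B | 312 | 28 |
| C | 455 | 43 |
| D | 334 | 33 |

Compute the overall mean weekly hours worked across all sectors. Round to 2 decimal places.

x̄_st = (Σ Nₕx̄ₕ) / (Σ Nₕ) = (589·32 + 312·28 + 455·43 + 334·33) / 1690
= 58171 / 1690 = 34.4207... → 34.42.

34.42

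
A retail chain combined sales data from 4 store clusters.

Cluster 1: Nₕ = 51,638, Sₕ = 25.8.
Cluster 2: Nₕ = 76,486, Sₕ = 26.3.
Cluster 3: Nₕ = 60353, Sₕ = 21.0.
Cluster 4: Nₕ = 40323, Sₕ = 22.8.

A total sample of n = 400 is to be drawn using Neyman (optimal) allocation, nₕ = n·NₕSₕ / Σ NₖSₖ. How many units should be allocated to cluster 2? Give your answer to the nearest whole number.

145

1: NₕSₕ = 51638·25.8 = 1332260.4
2: NₕSₕ = 76486·26.3 = 2011581.8
3: NₕSₕ = 60353·21.0 = 1267413
4: NₕSₕ = 40323·22.8 = 919364.4
Σ NₕSₕ = 5530619.6.
n_2 = 400·2011581.8/5530619.6 = 145.487... → 145.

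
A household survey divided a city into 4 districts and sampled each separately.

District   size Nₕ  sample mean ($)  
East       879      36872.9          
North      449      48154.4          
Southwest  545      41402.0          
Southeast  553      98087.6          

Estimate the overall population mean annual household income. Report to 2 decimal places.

53932.04

N = 879 + 449 + 545 + 553 = 2426.
Weight each subgroup mean by Nₕ/N and sum.
Σ Nₕx̄ₕ = 879·36872.9 + 449·48154.4 + 545·41402.0 + 553·98087.6 = 32411279.1 + 21621325.6 + 22564090 + 54242442.8 = 130839137.5.
Divide by N: 130839137.5 / 2426 = 53932.0435... → 53932.04.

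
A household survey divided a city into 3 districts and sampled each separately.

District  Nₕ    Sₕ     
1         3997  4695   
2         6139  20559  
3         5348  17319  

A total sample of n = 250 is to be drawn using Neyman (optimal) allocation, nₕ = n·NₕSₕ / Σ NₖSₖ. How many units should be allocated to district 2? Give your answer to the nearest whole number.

Σ NₕSₕ = 3997·4695 + 6139·20559 + 5348·17319 = 237599628.
Share for 2: 126211701/237599628 = 0.53119.
n_2 = 250 × 0.53119 = 132.799... → 133.

133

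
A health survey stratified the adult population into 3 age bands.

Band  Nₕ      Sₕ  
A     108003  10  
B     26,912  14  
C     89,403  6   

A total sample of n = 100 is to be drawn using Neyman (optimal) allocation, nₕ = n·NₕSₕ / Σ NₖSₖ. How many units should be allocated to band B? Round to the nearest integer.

19

A: NₕSₕ = 108003·10 = 1080030
B: NₕSₕ = 26912·14 = 376768
C: NₕSₕ = 89403·6 = 536418
Σ NₕSₕ = 1993216.
n_B = 100·376768/1993216 = 18.903... → 19.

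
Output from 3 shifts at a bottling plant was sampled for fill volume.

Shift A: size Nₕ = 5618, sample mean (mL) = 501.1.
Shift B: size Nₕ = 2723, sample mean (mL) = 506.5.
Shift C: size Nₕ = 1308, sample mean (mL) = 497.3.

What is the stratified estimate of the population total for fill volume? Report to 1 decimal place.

A: 5618·501.1 = 2815179.8
B: 2723·506.5 = 1379199.5
C: 1308·497.3 = 650468.4
τ̂ = Σ Nₕx̄ₕ = 4844847.7.

4844847.7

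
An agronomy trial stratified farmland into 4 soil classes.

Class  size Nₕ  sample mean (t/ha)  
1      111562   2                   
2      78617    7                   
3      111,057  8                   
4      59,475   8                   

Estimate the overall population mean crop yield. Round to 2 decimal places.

x̄_st = (Σ Nₕx̄ₕ) / (Σ Nₕ) = (111562·2 + 78617·7 + 111057·8 + 59475·8) / 360711
= 2137699 / 360711 = 5.9263... → 5.93.

5.93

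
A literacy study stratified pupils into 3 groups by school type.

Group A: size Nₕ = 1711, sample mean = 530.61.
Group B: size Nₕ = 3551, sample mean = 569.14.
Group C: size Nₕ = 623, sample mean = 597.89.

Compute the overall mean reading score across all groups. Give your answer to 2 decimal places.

560.98

x̄_st = (Σ Nₕx̄ₕ) / (Σ Nₕ) = (1711·530.61 + 3551·569.14 + 623·597.89) / 5885
= 3301375.32 / 5885 = 560.9814... → 560.98.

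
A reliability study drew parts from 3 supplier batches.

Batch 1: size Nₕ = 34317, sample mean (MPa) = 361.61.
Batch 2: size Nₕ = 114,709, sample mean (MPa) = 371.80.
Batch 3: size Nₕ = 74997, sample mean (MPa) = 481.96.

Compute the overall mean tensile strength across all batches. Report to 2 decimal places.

407.12

x̄_st = (Σ Nₕx̄ₕ) / (Σ Nₕ) = (34317·361.61 + 114709·371.80 + 74997·481.96) / 224023
= 91203730.69 / 224023 = 407.1177... → 407.12.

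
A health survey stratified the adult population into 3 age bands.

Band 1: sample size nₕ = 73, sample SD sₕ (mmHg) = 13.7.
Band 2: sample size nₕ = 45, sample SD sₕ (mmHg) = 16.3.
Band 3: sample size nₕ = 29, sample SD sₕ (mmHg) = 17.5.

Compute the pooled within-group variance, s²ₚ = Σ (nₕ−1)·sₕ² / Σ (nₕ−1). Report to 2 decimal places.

Degrees of freedom: 72 + 44 + 28 = 144.
Σ(nₕ−1)sₕ² = 72·187.69 + 44·265.69 + 28·306.25 = 33779.04.
s²ₚ = 33779.04 / 144 = 234.5767... → 234.58.

234.58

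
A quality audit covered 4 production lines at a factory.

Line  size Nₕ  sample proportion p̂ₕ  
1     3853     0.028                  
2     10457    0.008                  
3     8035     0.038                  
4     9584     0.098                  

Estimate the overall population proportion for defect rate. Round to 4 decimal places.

0.0450

N = 3853 + 10457 + 8035 + 9584 = 31929.
Overall proportion = Σ (Nₕ/N)·p̂ₕ.
Σ Nₕp̂ₕ = 107.884 + 83.656 + 305.33 + 939.232 = 1436.102.
1436.102 / 31929 = 0.044978... → 0.0450.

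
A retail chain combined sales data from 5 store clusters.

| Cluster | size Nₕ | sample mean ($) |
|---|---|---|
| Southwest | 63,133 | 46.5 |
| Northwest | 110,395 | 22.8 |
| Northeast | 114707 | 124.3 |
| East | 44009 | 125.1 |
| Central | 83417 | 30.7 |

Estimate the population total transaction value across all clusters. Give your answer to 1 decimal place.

Southwest: 63133·46.5 = 2935684.5
Northwest: 110395·22.8 = 2517006
Northeast: 114707·124.3 = 14258080.1
East: 44009·125.1 = 5505525.9
Central: 83417·30.7 = 2560901.9
τ̂ = Σ Nₕx̄ₕ = 27777198.4.

27777198.4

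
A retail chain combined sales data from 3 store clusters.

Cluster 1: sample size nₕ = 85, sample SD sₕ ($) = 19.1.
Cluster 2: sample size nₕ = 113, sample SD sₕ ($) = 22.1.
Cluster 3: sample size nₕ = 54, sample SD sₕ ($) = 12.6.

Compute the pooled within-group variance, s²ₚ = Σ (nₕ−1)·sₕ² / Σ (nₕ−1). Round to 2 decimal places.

Degrees of freedom: 84 + 112 + 53 = 249.
Σ(nₕ−1)sₕ² = 84·364.81 + 112·488.41 + 53·158.76 = 93760.24.
s²ₚ = 93760.24 / 249 = 376.5471... → 376.55.

376.55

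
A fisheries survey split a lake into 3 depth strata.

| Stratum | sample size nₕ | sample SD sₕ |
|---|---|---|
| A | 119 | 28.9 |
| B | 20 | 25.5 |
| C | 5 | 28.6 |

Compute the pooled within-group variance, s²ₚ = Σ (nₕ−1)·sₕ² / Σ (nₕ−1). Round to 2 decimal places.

A: (119−1)·28.9² = 118·835.21 = 98554.78
B: (20−1)·25.5² = 19·650.25 = 12354.75
C: (5−1)·28.6² = 4·817.96 = 3271.84
Numerator = 114181.37; denominator = Σ(nₕ−1) = 141.
s²ₚ = 114181.37/141 = 809.7970... → 809.80.

809.80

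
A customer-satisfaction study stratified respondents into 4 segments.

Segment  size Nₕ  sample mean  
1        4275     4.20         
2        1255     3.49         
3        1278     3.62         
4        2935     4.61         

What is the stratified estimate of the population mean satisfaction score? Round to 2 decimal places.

4.16

N = 9743; weights Wₕ = Nₕ/N = (0.4388, 0.1288, 0.1312, 0.3012).
x̄_st = Σ Wₕ·x̄ₕ = 0.4388·4.20 + 0.1288·3.49 + 0.1312·3.62 + 0.3012·4.61 ≈ 4.1560...
→ 4.16.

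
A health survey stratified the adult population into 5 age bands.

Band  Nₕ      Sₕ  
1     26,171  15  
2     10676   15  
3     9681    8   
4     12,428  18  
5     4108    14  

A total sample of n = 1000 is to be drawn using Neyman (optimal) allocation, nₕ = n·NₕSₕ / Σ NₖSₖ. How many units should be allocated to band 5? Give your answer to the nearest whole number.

Σ NₕSₕ = 26171·15 + 10676·15 + 9681·8 + 12428·18 + 4108·14 = 911369.
Share for 5: 57512/911369 = 0.06311.
n_5 = 1000 × 0.06311 = 63.105... → 63.

63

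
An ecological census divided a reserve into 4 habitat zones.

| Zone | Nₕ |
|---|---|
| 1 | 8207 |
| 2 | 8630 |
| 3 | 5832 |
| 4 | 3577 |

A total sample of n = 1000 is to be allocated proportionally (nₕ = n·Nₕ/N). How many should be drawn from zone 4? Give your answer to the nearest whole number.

136

Share of zone 4 = 3577/26246 = 0.13629.
Allocate 1000 × 0.13629 = 136.287... → 136.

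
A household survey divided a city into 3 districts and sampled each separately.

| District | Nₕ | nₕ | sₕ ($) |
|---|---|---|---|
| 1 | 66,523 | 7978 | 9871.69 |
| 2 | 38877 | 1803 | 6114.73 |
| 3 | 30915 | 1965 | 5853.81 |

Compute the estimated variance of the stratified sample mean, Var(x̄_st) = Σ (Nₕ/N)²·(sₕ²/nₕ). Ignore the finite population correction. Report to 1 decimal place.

5492.7

N = 136315. Term for each stratum: Wₕ²sₕ²/nₕ.
Var(x̄_st) = 2909.0109 + 1686.7745 + 896.9452 = 5492.7306 → 5492.7.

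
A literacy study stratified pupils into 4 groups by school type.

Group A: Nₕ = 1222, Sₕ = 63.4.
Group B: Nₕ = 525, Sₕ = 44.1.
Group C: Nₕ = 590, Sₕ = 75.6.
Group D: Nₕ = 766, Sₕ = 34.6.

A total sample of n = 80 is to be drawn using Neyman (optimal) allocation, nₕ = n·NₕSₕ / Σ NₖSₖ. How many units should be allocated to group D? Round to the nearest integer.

A: NₕSₕ = 1222·63.4 = 77474.8
B: NₕSₕ = 525·44.1 = 23152.5
C: NₕSₕ = 590·75.6 = 44604
D: NₕSₕ = 766·34.6 = 26503.6
Σ NₕSₕ = 171734.9.
n_D = 80·26503.6/171734.9 = 12.346... → 12.

12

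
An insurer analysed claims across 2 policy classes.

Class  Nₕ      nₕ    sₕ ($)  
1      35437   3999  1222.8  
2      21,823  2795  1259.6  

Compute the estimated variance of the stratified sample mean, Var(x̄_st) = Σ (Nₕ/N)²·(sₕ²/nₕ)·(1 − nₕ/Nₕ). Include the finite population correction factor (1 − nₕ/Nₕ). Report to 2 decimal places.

N = 57260; Wₕ = Nₕ/N.
class 1: (35437/57260)²·1222.8²/3999·(1 − 3999/35437) = 127.04823
class 2: (21823/57260)²·1259.6²/2795·(1 − 2795/21823) = 71.89330
Sum = 198.94153 → 198.94.

198.94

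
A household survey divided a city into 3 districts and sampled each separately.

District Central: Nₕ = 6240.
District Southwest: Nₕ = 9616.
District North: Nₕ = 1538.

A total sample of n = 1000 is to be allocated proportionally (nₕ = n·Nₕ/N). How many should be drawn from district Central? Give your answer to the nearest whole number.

359

N = 6240 + 9616 + 1538 = 17394.
n_Central = 1000·6240/17394 = 358.744... → 359.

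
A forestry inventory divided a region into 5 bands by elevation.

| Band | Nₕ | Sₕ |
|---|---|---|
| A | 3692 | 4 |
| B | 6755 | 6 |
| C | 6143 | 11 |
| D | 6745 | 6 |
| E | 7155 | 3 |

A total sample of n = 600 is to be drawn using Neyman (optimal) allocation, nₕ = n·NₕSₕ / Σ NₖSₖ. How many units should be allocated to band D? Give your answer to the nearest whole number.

Σ NₕSₕ = 3692·4 + 6755·6 + 6143·11 + 6745·6 + 7155·3 = 184806.
Share for D: 40470/184806 = 0.21899.
n_D = 600 × 0.21899 = 131.392... → 131.

131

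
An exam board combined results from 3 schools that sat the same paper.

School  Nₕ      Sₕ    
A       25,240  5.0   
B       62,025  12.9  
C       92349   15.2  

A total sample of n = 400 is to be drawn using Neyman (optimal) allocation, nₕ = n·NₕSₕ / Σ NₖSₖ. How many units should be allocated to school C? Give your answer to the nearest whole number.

241

A: NₕSₕ = 25240·5.0 = 126200
B: NₕSₕ = 62025·12.9 = 800122.5
C: NₕSₕ = 92349·15.2 = 1403704.8
Σ NₕSₕ = 2330027.3.
n_C = 400·1403704.8/2330027.3 = 240.977... → 241.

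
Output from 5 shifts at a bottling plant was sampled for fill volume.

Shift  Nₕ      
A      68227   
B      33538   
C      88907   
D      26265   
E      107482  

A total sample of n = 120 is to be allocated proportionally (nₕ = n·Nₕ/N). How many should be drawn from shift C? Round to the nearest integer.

N = 68227 + 33538 + 88907 + 26265 + 107482 = 324419.
n_C = 120·88907/324419 = 32.886... → 33.

33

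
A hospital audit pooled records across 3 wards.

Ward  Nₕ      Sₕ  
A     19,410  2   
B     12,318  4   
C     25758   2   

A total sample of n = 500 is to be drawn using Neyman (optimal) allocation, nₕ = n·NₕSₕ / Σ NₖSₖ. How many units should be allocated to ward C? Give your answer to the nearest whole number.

Σ NₕSₕ = 19410·2 + 12318·4 + 25758·2 = 139608.
Share for C: 51516/139608 = 0.36900.
n_C = 500 × 0.36900 = 184.502... → 185.

185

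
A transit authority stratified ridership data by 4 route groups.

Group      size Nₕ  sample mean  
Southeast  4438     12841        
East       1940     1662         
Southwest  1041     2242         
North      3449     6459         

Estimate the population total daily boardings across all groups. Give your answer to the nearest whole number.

Southeast: 4438·12841 = 56988358
East: 1940·1662 = 3224280
Southwest: 1041·2242 = 2333922
North: 3449·6459 = 22277091
τ̂ = Σ Nₕx̄ₕ = 84823651.

84823651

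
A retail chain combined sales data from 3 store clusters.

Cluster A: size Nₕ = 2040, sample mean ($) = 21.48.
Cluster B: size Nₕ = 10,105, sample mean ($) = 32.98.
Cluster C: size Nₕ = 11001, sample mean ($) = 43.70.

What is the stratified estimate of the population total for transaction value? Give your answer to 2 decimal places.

Estimate total by summing Nₕ·x̄ₕ over strata.
2040·21.48 + 10105·32.98 + 11001·43.70 = 43819.2 + 333262.9 + 480743.7 = 857825.80.

857825.80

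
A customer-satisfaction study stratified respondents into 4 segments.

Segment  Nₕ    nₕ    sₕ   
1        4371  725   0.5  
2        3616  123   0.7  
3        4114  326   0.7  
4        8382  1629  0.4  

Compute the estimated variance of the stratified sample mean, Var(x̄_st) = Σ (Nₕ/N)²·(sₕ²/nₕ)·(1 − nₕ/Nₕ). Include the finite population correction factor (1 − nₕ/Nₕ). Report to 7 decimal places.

N = 20483; Wₕ = Nₕ/N.
segment 1: (4371/20483)²·0.5²/725·(1 − 725/4371) = 0.0000130982
segment 2: (3616/20483)²·0.7²/123·(1 − 123/3616) = 0.0001199308
segment 3: (4114/20483)²·0.7²/326·(1 − 326/4114) = 0.0000558297
segment 4: (8382/20483)²·0.4²/1629·(1 − 1629/8382) = 0.0000132512
Sum = 0.0002021100 → 0.0002021.

0.0002021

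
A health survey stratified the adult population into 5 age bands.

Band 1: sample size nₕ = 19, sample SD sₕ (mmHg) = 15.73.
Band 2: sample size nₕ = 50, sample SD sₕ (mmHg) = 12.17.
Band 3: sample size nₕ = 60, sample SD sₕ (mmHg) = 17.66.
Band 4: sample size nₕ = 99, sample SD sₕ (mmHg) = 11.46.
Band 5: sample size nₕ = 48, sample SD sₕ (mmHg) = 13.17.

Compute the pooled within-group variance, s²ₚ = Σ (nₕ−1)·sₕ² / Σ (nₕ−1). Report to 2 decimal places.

Degrees of freedom: 18 + 49 + 59 + 98 + 47 = 271.
Σ(nₕ−1)sₕ² = 18·247.4329 + 49·148.1089 + 59·311.8756 + 98·131.3316 + 47·173.4489 = 51134.3838.
s²ₚ = 51134.3838 / 271 = 188.6878... → 188.69.

188.69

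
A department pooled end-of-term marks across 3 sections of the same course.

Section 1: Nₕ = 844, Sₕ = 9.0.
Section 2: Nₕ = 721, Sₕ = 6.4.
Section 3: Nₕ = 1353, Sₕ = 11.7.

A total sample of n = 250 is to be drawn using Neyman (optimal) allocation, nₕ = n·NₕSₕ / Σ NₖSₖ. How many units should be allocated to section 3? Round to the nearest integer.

1: NₕSₕ = 844·9.0 = 7596
2: NₕSₕ = 721·6.4 = 4614.4
3: NₕSₕ = 1353·11.7 = 15830.1
Σ NₕSₕ = 28040.5.
n_3 = 250·15830.1/28040.5 = 141.136... → 141.

141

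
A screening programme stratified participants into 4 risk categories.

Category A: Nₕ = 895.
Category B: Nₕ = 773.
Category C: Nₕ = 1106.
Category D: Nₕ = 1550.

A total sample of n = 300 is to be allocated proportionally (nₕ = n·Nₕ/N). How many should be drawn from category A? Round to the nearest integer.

Share of category A = 895/4324 = 0.20698.
Allocate 300 × 0.20698 = 62.095... → 62.

62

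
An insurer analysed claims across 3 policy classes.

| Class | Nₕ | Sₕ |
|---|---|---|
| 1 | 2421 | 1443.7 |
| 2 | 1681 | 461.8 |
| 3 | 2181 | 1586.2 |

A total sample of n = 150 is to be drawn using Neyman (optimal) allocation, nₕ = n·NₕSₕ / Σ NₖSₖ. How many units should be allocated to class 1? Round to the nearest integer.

Σ NₕSₕ = 2421·1443.7 + 1681·461.8 + 2181·1586.2 = 7730985.7.
Share for 1: 3495197.7/7730985.7 = 0.45210.
n_1 = 150 × 0.45210 = 67.815... → 68.

68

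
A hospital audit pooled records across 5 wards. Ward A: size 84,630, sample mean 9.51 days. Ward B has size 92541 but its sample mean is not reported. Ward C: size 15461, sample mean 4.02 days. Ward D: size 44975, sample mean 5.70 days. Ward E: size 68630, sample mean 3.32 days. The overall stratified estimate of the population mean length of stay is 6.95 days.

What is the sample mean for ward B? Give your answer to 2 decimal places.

8.40

Σ Nₕx̄ₕ = N·μ, so 92541·x̄_B = 306237·6.95 − (84630·9.51 + 15461·4.02 + 44975·5.70 + 68630·3.32).
= 2128347.15 − 1351193.62 = 777153.53.
x̄_B = 777153.53 / 92541 = 8.3979... → 8.40.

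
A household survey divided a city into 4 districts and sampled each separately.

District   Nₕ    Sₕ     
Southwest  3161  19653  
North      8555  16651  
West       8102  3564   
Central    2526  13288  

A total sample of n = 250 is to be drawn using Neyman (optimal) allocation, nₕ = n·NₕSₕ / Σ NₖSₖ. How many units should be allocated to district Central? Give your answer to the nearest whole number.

Southwest: NₕSₕ = 3161·19653 = 62123133
North: NₕSₕ = 8555·16651 = 142449305
West: NₕSₕ = 8102·3564 = 28875528
Central: NₕSₕ = 2526·13288 = 33565488
Σ NₕSₕ = 267013454.
n_Central = 250·33565488/267013454 = 31.427... → 31.

31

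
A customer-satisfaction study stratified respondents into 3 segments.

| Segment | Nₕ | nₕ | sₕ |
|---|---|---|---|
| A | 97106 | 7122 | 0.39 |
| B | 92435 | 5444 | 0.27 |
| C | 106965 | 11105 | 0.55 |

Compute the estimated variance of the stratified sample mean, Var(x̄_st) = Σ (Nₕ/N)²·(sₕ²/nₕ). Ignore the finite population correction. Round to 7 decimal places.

N = 296506; Wₕ = Nₕ/N.
segment A: (97106/296506)²·0.39²/7122 = 0.0000022906
segment B: (92435/296506)²·0.27²/5444 = 0.0000013014
segment C: (106965/296506)²·0.55²/11105 = 0.0000035451
Sum = 0.0000071371 → 0.0000071.

0.0000071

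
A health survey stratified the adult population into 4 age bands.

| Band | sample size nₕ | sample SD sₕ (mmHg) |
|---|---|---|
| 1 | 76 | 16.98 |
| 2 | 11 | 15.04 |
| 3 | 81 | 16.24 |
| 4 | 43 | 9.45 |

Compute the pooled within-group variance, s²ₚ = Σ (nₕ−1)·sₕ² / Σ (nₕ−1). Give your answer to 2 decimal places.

235.44

Degrees of freedom: 75 + 10 + 80 + 42 = 207.
Σ(nₕ−1)sₕ² = 75·288.3204 + 10·226.2016 + 80·263.7376 + 42·89.3025 = 48735.759.
s²ₚ = 48735.759 / 207 = 235.4384... → 235.44.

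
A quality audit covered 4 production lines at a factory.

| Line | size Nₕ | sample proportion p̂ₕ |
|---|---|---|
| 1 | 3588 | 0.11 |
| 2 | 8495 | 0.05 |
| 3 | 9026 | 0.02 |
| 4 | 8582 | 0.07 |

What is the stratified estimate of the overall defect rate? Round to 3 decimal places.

0.054

Wₕ = Nₕ/N with N = 29691: 0.1208, 0.2861, 0.3040, 0.2890.
p̂_st = 0.1208·0.11 + 0.2861·0.05 + 0.3040·0.02 + 0.2890·0.07 ≈ 0.05391... → 0.054.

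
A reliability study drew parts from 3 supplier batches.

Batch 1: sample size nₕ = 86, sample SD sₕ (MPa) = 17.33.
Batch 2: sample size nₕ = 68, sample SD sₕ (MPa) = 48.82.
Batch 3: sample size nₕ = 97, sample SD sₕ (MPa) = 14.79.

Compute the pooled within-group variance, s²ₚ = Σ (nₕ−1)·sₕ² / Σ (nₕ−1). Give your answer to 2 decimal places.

Degrees of freedom: 85 + 67 + 96 = 248.
Σ(nₕ−1)sₕ² = 85·300.3289 + 67·2383.3924 + 96·218.7441 = 206214.6809.
s²ₚ = 206214.6809 / 248 = 831.5108... → 831.51.

831.51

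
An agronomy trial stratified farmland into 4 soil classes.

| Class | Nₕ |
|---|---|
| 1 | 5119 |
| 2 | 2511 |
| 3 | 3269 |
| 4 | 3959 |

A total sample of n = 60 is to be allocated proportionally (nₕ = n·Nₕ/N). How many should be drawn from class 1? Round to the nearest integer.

Share of class 1 = 5119/14858 = 0.34453.
Allocate 60 × 0.34453 = 20.672... → 21.

21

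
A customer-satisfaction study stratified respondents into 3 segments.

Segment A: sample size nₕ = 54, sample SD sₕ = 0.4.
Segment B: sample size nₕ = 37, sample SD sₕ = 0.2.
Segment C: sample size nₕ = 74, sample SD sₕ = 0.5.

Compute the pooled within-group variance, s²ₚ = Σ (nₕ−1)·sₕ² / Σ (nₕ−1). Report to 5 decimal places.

0.17389

Degrees of freedom: 53 + 36 + 73 = 162.
Σ(nₕ−1)sₕ² = 53·0.16 + 36·0.04 + 73·0.25 = 28.17.
s²ₚ = 28.17 / 162 = 0.1738889... → 0.17389.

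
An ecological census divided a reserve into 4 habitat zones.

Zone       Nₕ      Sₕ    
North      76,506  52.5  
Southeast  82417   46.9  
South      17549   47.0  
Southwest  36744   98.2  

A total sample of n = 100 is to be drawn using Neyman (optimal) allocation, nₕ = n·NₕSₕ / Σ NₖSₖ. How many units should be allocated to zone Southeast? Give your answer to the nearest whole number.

Σ NₕSₕ = 76506·52.5 + 82417·46.9 + 17549·47.0 + 36744·98.2 = 12314986.1.
Share for Southeast: 3865357.3/12314986.1 = 0.31387.
n_Southeast = 100 × 0.31387 = 31.387... → 31.

31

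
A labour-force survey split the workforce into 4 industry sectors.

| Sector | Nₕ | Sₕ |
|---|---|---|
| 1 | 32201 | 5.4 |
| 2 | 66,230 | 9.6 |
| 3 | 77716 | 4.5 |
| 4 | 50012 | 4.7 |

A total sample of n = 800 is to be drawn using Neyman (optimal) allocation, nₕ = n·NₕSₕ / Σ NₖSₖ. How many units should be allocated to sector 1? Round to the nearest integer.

100

Σ NₕSₕ = 32201·5.4 + 66230·9.6 + 77716·4.5 + 50012·4.7 = 1394471.8.
Share for 1: 173885.4/1394471.8 = 0.12470.
n_1 = 800 × 0.12470 = 99.757... → 100.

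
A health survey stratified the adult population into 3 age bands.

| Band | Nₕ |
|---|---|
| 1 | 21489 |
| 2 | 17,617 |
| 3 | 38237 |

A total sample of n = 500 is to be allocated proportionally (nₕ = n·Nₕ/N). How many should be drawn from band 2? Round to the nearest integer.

Share of band 2 = 17617/77343 = 0.22778.
Allocate 500 × 0.22778 = 113.889... → 114.

114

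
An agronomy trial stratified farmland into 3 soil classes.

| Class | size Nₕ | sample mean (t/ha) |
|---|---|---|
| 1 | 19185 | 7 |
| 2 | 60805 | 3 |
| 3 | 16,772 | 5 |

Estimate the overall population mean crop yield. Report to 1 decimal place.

4.1

x̄_st = (Σ Nₕx̄ₕ) / (Σ Nₕ) = (19185·7 + 60805·3 + 16772·5) / 96762
= 400570 / 96762 = 4.140... → 4.1.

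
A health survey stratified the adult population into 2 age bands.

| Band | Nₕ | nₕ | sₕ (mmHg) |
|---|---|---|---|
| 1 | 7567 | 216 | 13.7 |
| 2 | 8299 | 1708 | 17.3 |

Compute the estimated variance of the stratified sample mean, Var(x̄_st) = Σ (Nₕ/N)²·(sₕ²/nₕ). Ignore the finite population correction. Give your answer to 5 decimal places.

N = 15866; Wₕ = Nₕ/N.
band 1: (7567/15866)²·13.7²/216 = 0.19765143
band 2: (8299/15866)²·17.3²/1708 = 0.04794253
Sum = 0.24559396 → 0.24559.

0.24559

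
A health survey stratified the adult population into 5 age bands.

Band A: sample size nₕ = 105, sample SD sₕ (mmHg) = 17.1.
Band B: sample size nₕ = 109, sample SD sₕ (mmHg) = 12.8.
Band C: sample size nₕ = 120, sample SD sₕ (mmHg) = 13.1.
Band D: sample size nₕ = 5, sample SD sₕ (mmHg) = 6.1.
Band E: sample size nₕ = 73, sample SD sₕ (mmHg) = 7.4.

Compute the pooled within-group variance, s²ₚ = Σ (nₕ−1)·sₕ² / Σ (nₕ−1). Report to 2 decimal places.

178.42

A: (105−1)·17.1² = 104·292.41 = 30410.64
B: (109−1)·12.8² = 108·163.84 = 17694.72
C: (120−1)·13.1² = 119·171.61 = 20421.59
D: (5−1)·6.1² = 4·37.21 = 148.84
E: (73−1)·7.4² = 72·54.76 = 3942.72
Numerator = 72618.51; denominator = Σ(nₕ−1) = 407.
s²ₚ = 72618.51/407 = 178.4239... → 178.42.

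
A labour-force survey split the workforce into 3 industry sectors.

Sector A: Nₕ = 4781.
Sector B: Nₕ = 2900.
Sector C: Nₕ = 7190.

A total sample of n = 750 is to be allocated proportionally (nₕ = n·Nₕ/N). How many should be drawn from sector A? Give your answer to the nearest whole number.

Share of sector A = 4781/14871 = 0.32150.
Allocate 750 × 0.32150 = 241.124... → 241.

241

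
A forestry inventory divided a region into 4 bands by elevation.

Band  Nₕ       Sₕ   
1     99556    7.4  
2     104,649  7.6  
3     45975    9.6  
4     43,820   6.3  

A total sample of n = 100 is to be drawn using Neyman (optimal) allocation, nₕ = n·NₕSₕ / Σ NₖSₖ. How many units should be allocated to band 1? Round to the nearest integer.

1: NₕSₕ = 99556·7.4 = 736714.4
2: NₕSₕ = 104649·7.6 = 795332.4
3: NₕSₕ = 45975·9.6 = 441360
4: NₕSₕ = 43820·6.3 = 276066
Σ NₕSₕ = 2249472.8.
n_1 = 100·736714.4/2249472.8 = 32.751... → 33.

33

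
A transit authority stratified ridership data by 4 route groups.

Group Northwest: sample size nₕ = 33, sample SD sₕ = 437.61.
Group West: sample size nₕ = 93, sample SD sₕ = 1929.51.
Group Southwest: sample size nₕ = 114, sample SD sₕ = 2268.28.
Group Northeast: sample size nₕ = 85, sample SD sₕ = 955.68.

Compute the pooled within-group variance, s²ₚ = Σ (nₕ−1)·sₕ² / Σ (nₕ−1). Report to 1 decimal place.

3136323.3

Degrees of freedom: 32 + 92 + 113 + 84 = 321.
Σ(nₕ−1)sₕ² = 32·191502.5121 + 92·3723008.8401 + 113·5145094.1584 + 84·913324.2624 = 1006759771.6172.
s²ₚ = 1006759771.6172 / 321 = 3136323.276... → 3136323.3.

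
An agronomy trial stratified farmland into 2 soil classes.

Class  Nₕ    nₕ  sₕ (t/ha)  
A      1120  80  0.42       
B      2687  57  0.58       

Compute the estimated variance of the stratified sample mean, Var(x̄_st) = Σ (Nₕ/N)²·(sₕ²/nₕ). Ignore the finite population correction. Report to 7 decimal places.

N = 3807; Wₕ = Nₕ/N.
class A: (1120/3807)²·0.42²/80 = 0.0001908442
class B: (2687/3807)²·0.58²/57 = 0.0029400229
Sum = 0.0031308670 → 0.0031309.

0.0031309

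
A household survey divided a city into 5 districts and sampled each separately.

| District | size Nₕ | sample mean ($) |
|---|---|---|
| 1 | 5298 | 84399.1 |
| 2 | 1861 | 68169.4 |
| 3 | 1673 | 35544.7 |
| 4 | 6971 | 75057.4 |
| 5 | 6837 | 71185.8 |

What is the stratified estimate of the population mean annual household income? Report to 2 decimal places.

72588.27

N = 22640; weights Wₕ = Nₕ/N = (0.2340, 0.0822, 0.0739, 0.3079, 0.3020).
x̄_st = Σ Wₕ·x̄ₕ = 0.2340·84399.1 + 0.0822·68169.4 + 0.0739·35544.7 + 0.3079·75057.4 + 0.3020·71185.8 ≈ 72588.2694...
→ 72588.27.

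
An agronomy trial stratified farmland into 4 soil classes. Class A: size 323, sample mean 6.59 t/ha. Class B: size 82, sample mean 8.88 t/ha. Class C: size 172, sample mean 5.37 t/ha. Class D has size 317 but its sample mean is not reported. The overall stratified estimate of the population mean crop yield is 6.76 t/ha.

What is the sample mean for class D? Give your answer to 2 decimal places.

7.14

Σ Nₕx̄ₕ = N·μ, so 317·x̄_D = 894·6.76 − (323·6.59 + 82·8.88 + 172·5.37).
= 6043.44 − 3780.37 = 2263.07.
x̄_D = 2263.07 / 317 = 7.1390... → 7.14.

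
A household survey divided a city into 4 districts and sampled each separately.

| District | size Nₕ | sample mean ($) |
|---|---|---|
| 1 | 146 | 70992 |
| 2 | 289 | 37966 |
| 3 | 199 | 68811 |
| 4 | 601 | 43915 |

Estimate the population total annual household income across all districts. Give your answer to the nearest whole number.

61423310

Estimate total by summing Nₕ·x̄ₕ over strata.
146·70992 + 289·37966 + 199·68811 + 601·43915 = 10364832 + 10972174 + 13693389 + 26392915 = 61423310.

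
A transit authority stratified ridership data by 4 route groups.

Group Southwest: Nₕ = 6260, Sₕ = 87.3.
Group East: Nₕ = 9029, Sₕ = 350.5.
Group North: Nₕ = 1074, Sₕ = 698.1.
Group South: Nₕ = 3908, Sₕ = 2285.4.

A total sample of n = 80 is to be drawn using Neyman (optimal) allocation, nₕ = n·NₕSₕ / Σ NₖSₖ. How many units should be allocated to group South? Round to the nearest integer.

Σ NₕSₕ = 6260·87.3 + 9029·350.5 + 1074·698.1 + 3908·2285.4 = 13392265.1.
Share for South: 8931343.2/13392265.1 = 0.66690.
n_South = 80 × 0.66690 = 53.352... → 53.

53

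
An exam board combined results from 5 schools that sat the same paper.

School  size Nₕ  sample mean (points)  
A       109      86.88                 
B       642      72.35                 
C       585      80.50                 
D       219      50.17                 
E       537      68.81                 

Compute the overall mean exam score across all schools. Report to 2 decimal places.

72.16

N = 2092; weights Wₕ = Nₕ/N = (0.0521, 0.3069, 0.2796, 0.1047, 0.2567).
x̄_st = Σ Wₕ·x̄ₕ = 0.0521·86.88 + 0.3069·72.35 + 0.2796·80.50 + 0.1047·50.17 + 0.2567·68.81 ≈ 72.1555...
→ 72.16.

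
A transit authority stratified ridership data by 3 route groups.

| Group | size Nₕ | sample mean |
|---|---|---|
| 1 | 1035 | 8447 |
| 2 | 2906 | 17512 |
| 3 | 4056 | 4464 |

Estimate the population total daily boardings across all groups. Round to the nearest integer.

Estimate total by summing Nₕ·x̄ₕ over strata.
1035·8447 + 2906·17512 + 4056·4464 = 8742645 + 50889872 + 18105984 = 77738501.

77738501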